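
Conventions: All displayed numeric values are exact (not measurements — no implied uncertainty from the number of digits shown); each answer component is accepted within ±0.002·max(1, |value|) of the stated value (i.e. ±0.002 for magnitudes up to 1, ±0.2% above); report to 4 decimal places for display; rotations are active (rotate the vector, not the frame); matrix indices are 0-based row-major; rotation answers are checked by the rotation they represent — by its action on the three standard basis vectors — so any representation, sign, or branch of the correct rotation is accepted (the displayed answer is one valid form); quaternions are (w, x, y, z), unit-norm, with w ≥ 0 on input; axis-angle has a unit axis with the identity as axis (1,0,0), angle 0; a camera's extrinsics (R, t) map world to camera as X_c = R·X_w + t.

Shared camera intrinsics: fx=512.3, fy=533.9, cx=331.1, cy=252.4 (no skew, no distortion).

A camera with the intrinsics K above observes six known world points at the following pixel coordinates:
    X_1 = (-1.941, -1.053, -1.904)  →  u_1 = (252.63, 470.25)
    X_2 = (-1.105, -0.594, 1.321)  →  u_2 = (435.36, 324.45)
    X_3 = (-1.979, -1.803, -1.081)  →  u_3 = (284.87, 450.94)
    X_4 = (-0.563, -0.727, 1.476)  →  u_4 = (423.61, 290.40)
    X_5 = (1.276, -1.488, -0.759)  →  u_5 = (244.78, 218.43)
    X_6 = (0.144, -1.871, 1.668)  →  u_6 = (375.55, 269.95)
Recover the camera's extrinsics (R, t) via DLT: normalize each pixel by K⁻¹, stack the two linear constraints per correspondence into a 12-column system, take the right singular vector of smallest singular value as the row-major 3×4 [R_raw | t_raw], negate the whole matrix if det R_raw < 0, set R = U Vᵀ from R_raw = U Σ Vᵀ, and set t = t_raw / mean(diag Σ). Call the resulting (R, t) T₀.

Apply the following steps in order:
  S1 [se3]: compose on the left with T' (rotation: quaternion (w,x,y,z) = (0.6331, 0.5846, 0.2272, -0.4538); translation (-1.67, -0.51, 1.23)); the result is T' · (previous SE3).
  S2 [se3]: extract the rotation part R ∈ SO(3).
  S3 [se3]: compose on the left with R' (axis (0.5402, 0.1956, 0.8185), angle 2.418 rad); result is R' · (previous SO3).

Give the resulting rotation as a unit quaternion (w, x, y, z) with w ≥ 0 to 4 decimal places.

source (pnp_recover): camera pose = R=[-0.3316 0.5063 0.7961; -0.9208 -0.3574 -0.1563; 0.2054 -0.7848 0.5847], t=(0.4703, 0.0302, 6.7927)
after S1 (compose_se3): R=[-0.9843 0.1359 0.1128; -0.0042 0.6203 -0.7843; -0.1765 -0.7725 -0.6100], t=(-3.0664, -7.0861, 2.3106)
after S2 (rot_of_se3): [-0.9843 0.1359 0.1128; -0.0042 0.6203 -0.7843; -0.1765 -0.7725 -0.6100]
after S3 (compose_so3): [0.0773 -0.9515 -0.2978; -0.6987 -0.2647 0.6646; -0.7112 0.1567 -0.6853]

rotation (quat) = (0.1784, -0.7119, 0.5795, 0.3543)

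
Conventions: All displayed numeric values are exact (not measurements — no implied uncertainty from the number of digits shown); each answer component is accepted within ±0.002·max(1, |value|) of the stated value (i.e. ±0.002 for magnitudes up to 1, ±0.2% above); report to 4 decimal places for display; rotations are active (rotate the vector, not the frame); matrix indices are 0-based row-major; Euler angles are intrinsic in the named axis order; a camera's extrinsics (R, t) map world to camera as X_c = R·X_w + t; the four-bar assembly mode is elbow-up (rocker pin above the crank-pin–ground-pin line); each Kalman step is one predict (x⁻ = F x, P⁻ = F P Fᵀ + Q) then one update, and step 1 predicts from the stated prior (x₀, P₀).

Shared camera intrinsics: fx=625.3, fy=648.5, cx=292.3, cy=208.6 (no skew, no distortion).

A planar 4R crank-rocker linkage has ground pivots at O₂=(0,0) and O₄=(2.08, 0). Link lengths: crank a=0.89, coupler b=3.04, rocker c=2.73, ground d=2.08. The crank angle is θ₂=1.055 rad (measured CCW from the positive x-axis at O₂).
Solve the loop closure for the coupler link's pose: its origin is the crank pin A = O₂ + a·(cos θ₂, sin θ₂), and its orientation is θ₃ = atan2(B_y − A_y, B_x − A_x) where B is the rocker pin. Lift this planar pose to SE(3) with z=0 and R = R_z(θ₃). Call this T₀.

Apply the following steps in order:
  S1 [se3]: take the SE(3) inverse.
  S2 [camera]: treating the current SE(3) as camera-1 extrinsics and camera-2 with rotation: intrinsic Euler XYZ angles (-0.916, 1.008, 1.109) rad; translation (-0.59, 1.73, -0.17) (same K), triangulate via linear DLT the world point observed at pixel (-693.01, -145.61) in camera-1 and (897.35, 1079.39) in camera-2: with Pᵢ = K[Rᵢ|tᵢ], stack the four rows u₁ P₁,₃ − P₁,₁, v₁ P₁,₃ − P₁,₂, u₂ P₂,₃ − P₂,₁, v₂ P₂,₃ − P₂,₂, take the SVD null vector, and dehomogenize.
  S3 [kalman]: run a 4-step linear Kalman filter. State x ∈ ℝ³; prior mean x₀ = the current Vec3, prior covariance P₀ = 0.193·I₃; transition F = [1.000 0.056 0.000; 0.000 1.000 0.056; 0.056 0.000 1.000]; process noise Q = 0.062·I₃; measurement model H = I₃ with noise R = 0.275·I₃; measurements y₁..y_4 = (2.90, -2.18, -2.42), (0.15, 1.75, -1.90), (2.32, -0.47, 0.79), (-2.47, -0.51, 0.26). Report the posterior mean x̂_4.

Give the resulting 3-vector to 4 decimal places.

result = (-0.1672, -0.4403, -0.0715)

source (fourbar_fk): coupler pose = R=[0.7953 -0.6062 0.0000; 0.6062 0.7953 0.0000; 0.0000 0.0000 1.0000], t=(0.4390, 0.7742, 0.0000)
after S1 (invert_se3): R=[0.7953 0.6062 0.0000; -0.6062 0.7953 0.0000; 0.0000 0.0000 1.0000], t=(-0.8185, -0.3496, 0.0000)
after S2 (triangulate): (-0.7768, -1.0582, 1.3186)
after S3 (kf_track): (-0.1672, -0.4403, -0.0715)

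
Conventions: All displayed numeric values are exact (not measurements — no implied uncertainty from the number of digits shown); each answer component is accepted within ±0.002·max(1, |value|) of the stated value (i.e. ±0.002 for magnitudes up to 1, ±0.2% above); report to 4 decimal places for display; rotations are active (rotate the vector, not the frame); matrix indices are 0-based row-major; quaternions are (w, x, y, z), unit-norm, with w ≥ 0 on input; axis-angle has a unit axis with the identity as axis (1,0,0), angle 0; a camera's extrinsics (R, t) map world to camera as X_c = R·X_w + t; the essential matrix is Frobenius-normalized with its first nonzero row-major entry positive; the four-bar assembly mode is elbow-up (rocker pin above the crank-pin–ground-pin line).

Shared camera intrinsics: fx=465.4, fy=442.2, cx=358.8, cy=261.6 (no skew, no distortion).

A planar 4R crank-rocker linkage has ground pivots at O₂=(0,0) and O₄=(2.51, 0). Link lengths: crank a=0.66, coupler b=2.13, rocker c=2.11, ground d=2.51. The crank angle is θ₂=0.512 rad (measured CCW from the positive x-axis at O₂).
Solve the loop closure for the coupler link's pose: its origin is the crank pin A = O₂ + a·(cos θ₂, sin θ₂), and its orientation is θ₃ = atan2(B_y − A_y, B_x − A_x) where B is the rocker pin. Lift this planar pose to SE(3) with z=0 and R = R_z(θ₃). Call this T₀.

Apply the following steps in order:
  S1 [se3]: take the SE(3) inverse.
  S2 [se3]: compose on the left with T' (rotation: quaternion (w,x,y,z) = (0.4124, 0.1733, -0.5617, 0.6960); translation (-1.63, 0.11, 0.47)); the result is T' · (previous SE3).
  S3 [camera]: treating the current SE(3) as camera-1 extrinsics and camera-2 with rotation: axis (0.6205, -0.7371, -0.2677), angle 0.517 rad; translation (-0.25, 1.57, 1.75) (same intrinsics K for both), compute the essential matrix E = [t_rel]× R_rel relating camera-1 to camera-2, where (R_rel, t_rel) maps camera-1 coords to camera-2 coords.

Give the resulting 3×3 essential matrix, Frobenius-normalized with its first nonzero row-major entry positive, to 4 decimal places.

matrix = [0.4902 -0.4403 0.2001; 0.2275 0.5044 0.3926; -0.1882 -0.0450 -0.1674]

source (fourbar_fk): coupler pose = R=[0.6096 -0.7927 0.0000; 0.7927 0.6096 0.0000; 0.0000 0.0000 1.0000], t=(0.5754, 0.3233, 0.0000)
after S1 (invert_se3): R=[0.6096 0.7927 0.0000; -0.7927 0.6096 -0.0000; 0.0000 0.0000 1.0000], t=(-0.6071, 0.2590, 0.0000)
after S2 (compose_se3): R=[0.2437 -0.9441 -0.2221; 0.2541 0.2831 -0.9248; 0.9360 0.1690 0.3089], t=(-1.4650, -0.1278, -0.1232)
after S3 (essential): [0.4902 -0.4403 0.2001; 0.2275 0.5044 0.3926; -0.1882 -0.0450 -0.1674]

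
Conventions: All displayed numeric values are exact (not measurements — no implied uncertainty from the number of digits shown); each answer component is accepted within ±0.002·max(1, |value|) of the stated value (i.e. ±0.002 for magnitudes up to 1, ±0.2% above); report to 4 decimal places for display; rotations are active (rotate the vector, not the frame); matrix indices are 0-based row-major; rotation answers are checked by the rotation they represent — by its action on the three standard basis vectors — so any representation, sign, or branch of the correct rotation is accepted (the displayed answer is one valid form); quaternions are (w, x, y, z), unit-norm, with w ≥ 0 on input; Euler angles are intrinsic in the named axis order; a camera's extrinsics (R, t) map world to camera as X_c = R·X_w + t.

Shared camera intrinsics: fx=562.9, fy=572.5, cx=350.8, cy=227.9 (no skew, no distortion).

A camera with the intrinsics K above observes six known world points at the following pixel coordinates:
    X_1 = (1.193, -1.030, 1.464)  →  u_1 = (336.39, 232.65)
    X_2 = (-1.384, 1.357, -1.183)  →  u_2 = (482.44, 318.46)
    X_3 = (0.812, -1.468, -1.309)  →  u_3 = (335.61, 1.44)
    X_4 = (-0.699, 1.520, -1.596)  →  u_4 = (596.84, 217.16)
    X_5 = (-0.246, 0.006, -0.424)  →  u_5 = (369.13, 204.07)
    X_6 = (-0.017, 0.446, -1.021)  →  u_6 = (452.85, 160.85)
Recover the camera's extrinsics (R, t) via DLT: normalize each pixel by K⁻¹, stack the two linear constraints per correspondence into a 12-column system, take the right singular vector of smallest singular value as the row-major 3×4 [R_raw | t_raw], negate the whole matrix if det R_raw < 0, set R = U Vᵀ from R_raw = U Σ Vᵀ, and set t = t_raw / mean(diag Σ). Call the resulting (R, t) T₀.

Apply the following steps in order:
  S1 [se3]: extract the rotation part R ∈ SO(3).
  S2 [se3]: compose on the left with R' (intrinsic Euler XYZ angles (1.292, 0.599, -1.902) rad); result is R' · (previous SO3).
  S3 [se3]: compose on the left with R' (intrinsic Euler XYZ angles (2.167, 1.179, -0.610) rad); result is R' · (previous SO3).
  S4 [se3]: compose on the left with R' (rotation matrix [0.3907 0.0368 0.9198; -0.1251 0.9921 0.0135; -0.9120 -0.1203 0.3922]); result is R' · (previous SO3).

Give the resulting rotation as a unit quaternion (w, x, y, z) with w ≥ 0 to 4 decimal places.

rotation (quat) = (0.0017, -0.0151, -0.8454, -0.5340)

source (pnp_recover): camera pose = R=[0.6078 0.7634 -0.2187; -0.4090 0.5370 0.7378; 0.6807 -0.3590 0.6386], t=(0.2000, 0.0200, 4.9801)
after S1 (rot_of_se3): [0.6078 0.7634 -0.2187; -0.4090 0.5370 0.7378; 0.6807 -0.3590 0.6386]
after S2 (compose_so3): [-0.0989 0.0120 0.9950; -0.9788 0.1791 -0.0994; -0.1794 -0.9838 -0.0060]
after S3 (compose_so3): [-0.4108 -0.8663 0.2841; -0.0155 0.3182 0.9479; -0.9116 0.3850 -0.1441]
after S4 (compose_so3): [-0.9995 0.0274 0.0133; 0.0238 0.4292 0.9029; 0.0190 0.9028 -0.4297]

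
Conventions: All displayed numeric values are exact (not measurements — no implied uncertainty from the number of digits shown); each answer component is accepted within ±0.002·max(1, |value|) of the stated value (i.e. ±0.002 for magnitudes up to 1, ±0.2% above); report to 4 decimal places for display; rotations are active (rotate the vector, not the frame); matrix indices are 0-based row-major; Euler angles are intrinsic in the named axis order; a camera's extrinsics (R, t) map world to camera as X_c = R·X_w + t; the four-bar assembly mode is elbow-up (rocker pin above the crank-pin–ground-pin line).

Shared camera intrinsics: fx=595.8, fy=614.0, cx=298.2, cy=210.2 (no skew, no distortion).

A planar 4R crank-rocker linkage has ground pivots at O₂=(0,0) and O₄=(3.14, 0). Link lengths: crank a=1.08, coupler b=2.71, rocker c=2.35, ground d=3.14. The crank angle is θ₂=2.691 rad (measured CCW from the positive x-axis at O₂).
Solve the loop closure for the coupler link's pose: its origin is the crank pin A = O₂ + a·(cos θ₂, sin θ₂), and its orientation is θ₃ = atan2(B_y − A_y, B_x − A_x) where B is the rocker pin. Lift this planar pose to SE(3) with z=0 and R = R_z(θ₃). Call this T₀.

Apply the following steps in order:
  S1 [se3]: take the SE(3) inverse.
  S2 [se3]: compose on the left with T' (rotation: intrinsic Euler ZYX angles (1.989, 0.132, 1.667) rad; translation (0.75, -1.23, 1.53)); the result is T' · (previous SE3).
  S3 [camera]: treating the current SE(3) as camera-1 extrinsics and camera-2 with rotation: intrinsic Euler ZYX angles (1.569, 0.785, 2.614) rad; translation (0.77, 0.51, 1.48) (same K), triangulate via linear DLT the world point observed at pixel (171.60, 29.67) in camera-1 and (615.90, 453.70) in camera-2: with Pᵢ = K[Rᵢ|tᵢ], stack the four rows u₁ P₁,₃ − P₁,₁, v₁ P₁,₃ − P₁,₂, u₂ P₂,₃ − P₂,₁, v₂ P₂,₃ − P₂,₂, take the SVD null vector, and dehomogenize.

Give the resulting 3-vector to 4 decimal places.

source (fourbar_fk): coupler pose = R=[0.9002 -0.4355 0.0000; 0.4355 0.9002 0.0000; 0.0000 0.0000 1.0000], t=(-0.9722, 0.4703, 0.0000)
after S1 (invert_se3): R=[0.9002 0.4355 0.0000; -0.4355 0.9002 0.0000; 0.0000 0.0000 1.0000], t=(0.6703, -0.8468, 0.0000)
after S2 (compose_se3): R=[-0.3775 -0.1442 0.9147; 0.7463 0.5374 0.3927; -0.5482 0.8309 -0.0952], t=(0.4509, -0.7572, 0.6062)
after S3 (triangulate): (-0.7291, 1.8070, -1.1160)

result = (-0.7291, 1.8070, -1.1160)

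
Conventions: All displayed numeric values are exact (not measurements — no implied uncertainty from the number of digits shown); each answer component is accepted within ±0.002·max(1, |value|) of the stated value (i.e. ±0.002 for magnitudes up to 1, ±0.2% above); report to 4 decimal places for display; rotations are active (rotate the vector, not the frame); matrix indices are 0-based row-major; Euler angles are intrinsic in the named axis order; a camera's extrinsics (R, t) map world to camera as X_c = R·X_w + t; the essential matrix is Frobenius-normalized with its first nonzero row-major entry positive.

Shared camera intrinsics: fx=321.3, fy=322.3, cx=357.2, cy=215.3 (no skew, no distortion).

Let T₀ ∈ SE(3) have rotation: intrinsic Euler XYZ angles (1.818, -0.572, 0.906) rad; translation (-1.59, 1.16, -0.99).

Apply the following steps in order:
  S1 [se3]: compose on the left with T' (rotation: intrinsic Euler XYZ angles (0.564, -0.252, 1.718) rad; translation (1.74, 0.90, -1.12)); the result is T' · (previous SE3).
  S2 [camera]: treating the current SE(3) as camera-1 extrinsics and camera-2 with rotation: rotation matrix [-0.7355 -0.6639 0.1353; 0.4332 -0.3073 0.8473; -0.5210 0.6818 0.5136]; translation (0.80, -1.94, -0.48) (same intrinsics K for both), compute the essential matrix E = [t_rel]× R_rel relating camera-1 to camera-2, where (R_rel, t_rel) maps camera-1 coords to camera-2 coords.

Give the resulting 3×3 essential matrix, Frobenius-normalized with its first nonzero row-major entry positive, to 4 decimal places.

after S1 (compose_se3): R=[0.2511 -0.3322 0.9092; 0.0869 -0.9277 -0.3630; 0.9641 0.1702 -0.2040], t=(1.1015, 0.0614, -3.0546)
after S2 (essential): [0.3278 0.4016 0.2990; -0.0199 -0.5192 0.1425; -0.2967 0.2246 -0.4616]

matrix = [0.3278 0.4016 0.2990; -0.0199 -0.5192 0.1425; -0.2967 0.2246 -0.4616]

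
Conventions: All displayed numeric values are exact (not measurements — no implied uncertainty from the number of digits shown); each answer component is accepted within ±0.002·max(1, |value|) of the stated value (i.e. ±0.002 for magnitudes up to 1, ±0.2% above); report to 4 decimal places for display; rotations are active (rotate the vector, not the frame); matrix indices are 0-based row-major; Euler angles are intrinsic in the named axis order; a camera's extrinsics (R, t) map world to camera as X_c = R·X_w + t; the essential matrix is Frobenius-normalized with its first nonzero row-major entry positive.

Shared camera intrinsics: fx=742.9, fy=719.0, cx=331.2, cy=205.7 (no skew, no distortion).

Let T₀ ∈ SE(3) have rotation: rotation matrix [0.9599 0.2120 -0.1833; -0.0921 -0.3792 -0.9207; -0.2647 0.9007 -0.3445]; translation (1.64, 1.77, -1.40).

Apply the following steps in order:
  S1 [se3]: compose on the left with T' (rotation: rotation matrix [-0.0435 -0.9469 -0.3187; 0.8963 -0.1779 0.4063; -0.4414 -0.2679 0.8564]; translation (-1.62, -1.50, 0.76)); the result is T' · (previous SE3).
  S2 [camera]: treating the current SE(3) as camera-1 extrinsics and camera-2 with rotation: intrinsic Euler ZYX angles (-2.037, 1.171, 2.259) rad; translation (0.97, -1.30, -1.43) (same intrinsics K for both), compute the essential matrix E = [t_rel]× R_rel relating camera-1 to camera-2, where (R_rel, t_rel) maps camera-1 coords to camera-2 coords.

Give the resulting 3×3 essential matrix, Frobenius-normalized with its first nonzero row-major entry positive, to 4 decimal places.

matrix = [0.2983 -0.3137 0.0796; 0.0219 -0.0023 0.6976; -0.3824 0.4076 0.0825]

after S1 (compose_se3): R=[0.1298 0.0628 0.9895; 0.7692 0.6234 -0.1405; -0.6257 0.7794 0.0326], t=(-2.9212, -0.9138, -1.6370)
after S2 (essential): [0.2983 -0.3137 0.0796; 0.0219 -0.0023 0.6976; -0.3824 0.4076 0.0825]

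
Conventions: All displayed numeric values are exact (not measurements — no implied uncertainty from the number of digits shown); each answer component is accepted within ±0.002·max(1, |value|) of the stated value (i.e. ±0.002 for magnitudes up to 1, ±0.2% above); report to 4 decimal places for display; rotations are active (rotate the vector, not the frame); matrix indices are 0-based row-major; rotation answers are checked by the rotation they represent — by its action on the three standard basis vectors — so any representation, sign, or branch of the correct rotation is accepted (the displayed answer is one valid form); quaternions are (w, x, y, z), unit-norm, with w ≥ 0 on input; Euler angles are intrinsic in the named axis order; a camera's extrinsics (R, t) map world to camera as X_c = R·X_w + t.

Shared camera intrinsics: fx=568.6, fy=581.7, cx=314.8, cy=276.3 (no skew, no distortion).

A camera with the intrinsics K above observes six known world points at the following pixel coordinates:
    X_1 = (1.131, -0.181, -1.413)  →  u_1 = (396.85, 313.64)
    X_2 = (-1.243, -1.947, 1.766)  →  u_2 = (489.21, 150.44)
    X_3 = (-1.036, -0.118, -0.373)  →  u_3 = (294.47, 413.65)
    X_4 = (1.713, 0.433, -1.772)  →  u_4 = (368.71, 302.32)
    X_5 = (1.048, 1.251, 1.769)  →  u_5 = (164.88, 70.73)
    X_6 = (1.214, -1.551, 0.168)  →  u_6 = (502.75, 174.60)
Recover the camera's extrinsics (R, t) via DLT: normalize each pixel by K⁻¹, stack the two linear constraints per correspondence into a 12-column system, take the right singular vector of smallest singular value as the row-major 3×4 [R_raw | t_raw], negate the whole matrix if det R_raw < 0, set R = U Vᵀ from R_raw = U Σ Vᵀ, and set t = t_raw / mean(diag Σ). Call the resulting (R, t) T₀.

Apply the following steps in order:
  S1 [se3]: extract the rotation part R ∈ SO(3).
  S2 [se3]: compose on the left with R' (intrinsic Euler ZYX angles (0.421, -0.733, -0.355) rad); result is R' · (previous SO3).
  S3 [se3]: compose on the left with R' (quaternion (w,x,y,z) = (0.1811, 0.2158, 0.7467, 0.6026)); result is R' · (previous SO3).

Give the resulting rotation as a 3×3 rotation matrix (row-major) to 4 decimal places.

rotation (matrix) = ((0.5374, 0.6162, -0.5758), (0.5372, -0.7764, -0.3295), (-0.6501, -0.1322, -0.7482))

source (pnp_recover): camera pose = R=[0.3248 -0.8875 -0.3268; -0.6553 0.0380 -0.7544; 0.6819 0.4592 -0.5693], t=(-0.0500, 0.1000, 5.0198)
after S1 (rot_of_se3): [0.3248 -0.8875 -0.3268; -0.6553 0.0380 -0.7544; 0.6819 0.4592 -0.5693]
after S2 (compose_so3): [-0.1550 -0.9367 0.3141; -0.4829 -0.2055 -0.8512; 0.8618 -0.2836 -0.4205]
after S3 (compose_so3): [0.5374 0.6162 -0.5758; 0.5372 -0.7764 -0.3295; -0.6501 -0.1322 -0.7482]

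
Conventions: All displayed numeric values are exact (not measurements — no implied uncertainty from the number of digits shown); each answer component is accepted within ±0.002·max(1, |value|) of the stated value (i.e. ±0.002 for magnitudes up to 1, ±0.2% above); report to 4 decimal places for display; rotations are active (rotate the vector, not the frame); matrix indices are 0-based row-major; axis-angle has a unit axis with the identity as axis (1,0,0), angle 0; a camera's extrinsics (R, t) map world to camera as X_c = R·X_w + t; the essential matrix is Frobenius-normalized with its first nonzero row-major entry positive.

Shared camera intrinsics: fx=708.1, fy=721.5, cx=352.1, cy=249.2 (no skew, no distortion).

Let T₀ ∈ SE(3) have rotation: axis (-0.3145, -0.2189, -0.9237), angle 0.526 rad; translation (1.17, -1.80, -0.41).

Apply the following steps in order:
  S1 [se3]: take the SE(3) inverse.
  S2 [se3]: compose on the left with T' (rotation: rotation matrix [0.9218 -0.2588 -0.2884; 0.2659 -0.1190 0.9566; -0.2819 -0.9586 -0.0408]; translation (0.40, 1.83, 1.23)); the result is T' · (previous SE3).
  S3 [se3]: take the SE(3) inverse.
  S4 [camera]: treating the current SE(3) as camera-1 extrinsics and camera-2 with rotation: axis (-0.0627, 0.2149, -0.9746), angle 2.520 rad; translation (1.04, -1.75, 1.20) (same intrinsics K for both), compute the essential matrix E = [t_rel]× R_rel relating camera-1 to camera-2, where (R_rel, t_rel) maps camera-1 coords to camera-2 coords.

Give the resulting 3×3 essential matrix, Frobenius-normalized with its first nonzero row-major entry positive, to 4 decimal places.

after S1 (invert_se3): R=[0.8782 -0.4545 0.1492; 0.4731 0.8713 -0.1306; -0.0706 0.1852 0.9802], t=(-1.7843, 0.9613, 0.8179)
after S2 (compose_se3): R=[0.7075 -0.6979 -0.1114; 0.1097 -0.0473 0.9928; -0.6982 -0.7146 0.0431], t=(-1.7296, 2.0236, 0.7781)
after S3 (invert_se3): R=[0.7075 0.1097 -0.6982; -0.6979 -0.0473 -0.7146; -0.1114 0.9928 0.0431], t=(1.5450, -0.5553, -2.2353)
after S4 (essential): [0.3060 0.1194 0.2545; 0.2818 0.4165 0.3204; -0.4050 0.5364 -0.1420]

matrix = [0.3060 0.1194 0.2545; 0.2818 0.4165 0.3204; -0.4050 0.5364 -0.1420]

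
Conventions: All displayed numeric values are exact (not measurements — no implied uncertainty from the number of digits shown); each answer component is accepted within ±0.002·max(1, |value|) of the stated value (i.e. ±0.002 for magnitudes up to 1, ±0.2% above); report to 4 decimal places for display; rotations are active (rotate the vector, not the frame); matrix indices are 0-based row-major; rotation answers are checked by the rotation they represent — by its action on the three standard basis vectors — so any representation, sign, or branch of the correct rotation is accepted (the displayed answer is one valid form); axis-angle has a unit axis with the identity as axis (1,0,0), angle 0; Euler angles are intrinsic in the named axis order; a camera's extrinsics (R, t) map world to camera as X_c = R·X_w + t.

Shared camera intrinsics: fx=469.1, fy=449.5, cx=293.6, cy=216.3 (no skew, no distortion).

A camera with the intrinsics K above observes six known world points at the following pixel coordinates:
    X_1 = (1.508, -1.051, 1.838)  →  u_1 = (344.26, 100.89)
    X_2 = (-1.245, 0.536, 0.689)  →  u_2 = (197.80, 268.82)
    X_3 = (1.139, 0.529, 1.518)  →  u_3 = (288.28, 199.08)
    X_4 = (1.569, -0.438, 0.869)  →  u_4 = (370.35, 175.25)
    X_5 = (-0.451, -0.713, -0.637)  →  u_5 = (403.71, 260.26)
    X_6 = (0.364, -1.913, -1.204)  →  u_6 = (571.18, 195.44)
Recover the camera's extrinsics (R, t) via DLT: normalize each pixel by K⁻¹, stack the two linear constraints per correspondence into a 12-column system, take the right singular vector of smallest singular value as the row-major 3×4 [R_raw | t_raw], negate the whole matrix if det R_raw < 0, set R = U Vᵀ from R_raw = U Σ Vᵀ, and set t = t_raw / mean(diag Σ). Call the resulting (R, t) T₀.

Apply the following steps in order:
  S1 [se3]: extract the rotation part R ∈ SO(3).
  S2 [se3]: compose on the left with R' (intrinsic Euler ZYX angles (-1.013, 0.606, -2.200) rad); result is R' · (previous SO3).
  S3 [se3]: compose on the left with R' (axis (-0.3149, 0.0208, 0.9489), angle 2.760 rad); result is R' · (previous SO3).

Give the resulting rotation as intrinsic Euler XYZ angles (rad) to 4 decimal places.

rotation (euler_xyz) = (1.0704, -1.1158, -2.1269)

source (pnp_recover): camera pose = R=[0.5871 -0.4913 -0.6434; -0.1052 0.7417 -0.6624; 0.8027 0.4566 0.3838], t=(0.4900, 0.4700, 5.1301)
after S1 (rot_of_se3): [0.5871 -0.4913 -0.6434; -0.1052 0.7417 -0.6624; 0.8027 0.4566 0.3838]
after S2 (compose_so3): [0.7418 -0.5327 0.4074; 0.1540 0.7266 0.6696; -0.6527 -0.4339 0.6210]
after S3 (compose_so3): [-0.2320 0.3732 -0.8983; 0.0085 -0.9226 -0.3856; -0.9727 -0.0971 0.2108]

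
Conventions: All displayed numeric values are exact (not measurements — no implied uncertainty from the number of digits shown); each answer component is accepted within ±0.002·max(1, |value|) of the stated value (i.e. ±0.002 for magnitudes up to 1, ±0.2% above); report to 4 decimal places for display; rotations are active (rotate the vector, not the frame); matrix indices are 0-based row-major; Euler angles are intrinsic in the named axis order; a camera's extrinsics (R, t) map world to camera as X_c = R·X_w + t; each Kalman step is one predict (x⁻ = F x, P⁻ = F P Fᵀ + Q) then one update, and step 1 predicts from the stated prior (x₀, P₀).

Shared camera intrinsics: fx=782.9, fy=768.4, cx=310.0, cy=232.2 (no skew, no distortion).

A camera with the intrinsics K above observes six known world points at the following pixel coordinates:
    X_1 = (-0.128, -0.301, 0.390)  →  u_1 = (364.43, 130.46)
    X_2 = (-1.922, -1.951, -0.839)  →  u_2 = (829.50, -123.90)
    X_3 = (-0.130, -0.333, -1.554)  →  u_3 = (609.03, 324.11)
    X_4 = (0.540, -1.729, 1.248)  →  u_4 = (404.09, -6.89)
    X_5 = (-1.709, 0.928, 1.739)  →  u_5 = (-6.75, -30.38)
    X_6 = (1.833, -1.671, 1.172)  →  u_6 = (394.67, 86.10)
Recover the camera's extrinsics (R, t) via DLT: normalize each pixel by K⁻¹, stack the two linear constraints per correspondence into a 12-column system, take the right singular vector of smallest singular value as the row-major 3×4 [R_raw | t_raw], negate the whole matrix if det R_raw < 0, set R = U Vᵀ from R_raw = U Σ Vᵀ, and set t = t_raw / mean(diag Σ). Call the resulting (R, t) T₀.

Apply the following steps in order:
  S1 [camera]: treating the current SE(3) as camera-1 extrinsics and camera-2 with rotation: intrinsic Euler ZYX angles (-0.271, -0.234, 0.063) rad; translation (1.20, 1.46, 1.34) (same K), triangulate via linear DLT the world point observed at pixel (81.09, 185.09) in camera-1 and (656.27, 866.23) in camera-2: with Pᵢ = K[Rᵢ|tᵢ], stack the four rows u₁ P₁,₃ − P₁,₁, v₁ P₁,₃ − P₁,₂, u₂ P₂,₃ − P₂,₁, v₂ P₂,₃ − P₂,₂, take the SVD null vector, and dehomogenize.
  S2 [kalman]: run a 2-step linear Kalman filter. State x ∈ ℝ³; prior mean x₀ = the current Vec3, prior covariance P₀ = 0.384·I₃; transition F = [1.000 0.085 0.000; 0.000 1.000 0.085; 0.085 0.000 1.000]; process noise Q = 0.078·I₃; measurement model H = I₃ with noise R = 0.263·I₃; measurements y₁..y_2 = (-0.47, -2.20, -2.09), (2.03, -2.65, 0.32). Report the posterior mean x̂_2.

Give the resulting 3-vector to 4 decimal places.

source (pnp_recover): camera pose = R=[0.0288 -0.6983 -0.7152; 0.3507 0.6771 -0.6470; 0.9360 -0.2322 0.2644], t=(0.4300, -0.1800, 5.0900)
after S1 (triangulate): (0.2867, 1.2204, 1.6773)
after S2 (kf_track): (0.7890, -1.7576, -0.2476)

result = (0.7890, -1.7576, -0.2476)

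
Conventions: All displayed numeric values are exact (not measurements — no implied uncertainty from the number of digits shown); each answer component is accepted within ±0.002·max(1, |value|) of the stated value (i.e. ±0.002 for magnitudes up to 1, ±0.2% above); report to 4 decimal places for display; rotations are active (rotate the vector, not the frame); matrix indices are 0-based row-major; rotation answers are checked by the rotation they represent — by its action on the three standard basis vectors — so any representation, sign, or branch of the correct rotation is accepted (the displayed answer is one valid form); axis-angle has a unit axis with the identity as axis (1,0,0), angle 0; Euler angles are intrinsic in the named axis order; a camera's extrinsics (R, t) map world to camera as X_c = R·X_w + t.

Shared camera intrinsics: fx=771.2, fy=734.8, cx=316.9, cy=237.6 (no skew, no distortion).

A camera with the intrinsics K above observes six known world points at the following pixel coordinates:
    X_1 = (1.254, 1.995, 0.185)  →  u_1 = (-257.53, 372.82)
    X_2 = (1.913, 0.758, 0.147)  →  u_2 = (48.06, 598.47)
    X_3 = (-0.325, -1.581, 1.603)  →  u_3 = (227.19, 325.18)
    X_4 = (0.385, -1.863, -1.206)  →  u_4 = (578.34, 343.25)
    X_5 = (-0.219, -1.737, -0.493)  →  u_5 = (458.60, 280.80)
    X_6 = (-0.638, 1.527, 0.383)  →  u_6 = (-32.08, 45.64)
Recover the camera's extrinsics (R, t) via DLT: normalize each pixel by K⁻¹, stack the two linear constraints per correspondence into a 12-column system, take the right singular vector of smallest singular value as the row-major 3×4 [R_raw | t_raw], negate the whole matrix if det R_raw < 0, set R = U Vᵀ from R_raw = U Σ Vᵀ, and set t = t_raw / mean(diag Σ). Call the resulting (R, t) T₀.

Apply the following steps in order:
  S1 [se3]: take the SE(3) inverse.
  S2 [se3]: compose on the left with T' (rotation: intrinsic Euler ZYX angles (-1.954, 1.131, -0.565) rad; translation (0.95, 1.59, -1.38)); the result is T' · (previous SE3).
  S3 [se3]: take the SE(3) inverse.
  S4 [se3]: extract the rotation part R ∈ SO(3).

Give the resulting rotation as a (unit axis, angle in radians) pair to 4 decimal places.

source (pnp_recover): camera pose = R=[0.0021 -0.6181 -0.7861; 0.8852 -0.3646 0.2890; -0.4653 -0.6964 0.5464], t=(-0.4700, 0.0200, 4.3499)
after S1 (invert_se3): R=[0.0021 0.8852 -0.4653; -0.6181 -0.3646 -0.6964; -0.7861 0.2890 0.5464], t=(2.0071, 2.7462, -2.7519)
after S2 (compose_se3): R=[-0.7622 -0.4316 -0.4824; 0.6312 -0.6609 -0.4059; -0.1436 -0.6139 0.7762], t=(2.6989, 3.6656, -4.8117)
after S3 (invert_se3): R=[-0.7622 0.6312 -0.1436; -0.4316 -0.6609 -0.6139; -0.4824 -0.4059 0.7762], t=(-0.9477, 0.6338, 6.5248)
after S4 (rot_of_se3): [-0.7622 0.6312 -0.1436; -0.4316 -0.6609 -0.6139; -0.4824 -0.4059 0.7762]

rotation (axis_angle) = ((0.1833, 0.2986, -0.9366), 2.5383)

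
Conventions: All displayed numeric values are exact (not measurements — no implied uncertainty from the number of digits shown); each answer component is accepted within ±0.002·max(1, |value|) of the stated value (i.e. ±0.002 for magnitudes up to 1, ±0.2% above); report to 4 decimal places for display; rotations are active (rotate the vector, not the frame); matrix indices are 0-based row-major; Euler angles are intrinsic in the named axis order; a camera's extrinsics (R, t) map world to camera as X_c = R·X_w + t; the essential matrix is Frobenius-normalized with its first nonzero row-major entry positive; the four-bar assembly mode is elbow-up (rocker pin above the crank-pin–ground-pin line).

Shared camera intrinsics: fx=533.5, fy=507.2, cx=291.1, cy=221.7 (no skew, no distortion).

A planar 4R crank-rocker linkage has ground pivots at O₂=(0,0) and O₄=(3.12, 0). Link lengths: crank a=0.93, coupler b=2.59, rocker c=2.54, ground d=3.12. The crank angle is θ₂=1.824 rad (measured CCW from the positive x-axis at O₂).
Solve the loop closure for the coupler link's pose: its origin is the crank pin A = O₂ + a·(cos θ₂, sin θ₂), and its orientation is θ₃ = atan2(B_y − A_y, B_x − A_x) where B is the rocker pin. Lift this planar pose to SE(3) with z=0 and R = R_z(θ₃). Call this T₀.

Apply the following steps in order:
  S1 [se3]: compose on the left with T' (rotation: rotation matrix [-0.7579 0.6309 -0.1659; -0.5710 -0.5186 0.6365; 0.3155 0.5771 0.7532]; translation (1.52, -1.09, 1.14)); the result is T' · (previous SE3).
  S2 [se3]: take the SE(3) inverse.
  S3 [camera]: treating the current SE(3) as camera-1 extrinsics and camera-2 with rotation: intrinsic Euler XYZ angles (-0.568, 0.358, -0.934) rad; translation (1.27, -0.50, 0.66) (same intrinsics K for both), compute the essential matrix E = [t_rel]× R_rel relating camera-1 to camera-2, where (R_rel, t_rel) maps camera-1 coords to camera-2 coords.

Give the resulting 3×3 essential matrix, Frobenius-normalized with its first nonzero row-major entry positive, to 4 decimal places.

matrix = [0.4018 -0.1485 0.4568; 0.5526 -0.0948 -0.2840; 0.0879 0.0336 -0.4516]

source (fourbar_fk): coupler pose = R=[0.8501 -0.5266 0.0000; 0.5266 0.8501 0.0000; 0.0000 0.0000 1.0000], t=(-0.2330, 0.9003, 0.0000)
after S1 (compose_se3): R=[-0.3121 0.9354 -0.1659; -0.7585 -0.1402 0.6365; 0.5721 0.3245 0.7532], t=(2.2646, -1.4239, 1.5861)
after S2 (invert_se3): R=[-0.3121 -0.7585 0.5721; 0.9354 -0.1402 0.3245; -0.1659 0.6365 0.7532], t=(-1.2806, -2.8327, 0.0872)
after S3 (essential): [0.4018 -0.1485 0.4568; 0.5526 -0.0948 -0.2840; 0.0879 0.0336 -0.4516]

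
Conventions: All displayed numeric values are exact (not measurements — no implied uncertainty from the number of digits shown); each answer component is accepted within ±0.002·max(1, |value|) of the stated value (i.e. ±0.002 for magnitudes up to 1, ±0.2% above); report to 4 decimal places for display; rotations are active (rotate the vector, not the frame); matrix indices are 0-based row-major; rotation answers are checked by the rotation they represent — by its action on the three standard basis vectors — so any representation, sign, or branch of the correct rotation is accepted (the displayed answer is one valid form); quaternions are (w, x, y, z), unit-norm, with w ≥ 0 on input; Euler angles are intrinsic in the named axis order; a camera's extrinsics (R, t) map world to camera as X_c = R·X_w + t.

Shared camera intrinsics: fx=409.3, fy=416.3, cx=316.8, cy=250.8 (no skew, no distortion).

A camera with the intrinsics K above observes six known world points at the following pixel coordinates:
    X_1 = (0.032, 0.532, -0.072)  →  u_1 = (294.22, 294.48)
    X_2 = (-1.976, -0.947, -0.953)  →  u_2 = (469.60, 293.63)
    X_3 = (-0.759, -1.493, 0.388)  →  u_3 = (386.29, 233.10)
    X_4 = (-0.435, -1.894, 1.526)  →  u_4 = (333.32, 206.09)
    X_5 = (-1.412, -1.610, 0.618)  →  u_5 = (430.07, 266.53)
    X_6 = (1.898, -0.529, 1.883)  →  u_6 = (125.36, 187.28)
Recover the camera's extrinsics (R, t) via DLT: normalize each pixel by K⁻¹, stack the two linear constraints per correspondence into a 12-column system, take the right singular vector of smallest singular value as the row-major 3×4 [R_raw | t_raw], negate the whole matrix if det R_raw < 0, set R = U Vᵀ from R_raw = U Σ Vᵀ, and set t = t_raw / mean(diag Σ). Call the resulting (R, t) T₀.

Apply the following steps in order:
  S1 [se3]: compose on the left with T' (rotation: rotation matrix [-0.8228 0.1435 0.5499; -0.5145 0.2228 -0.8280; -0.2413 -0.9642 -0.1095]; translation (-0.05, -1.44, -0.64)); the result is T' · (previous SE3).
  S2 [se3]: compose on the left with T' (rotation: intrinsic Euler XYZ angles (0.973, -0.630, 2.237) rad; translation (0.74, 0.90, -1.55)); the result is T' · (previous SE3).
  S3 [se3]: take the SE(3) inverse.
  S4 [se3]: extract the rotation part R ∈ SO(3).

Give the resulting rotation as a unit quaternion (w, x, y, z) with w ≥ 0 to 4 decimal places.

rotation (quat) = (0.3379, 0.0149, 0.9403, 0.0372)

source (pnp_recover): camera pose = R=[-0.7301 -0.4251 -0.5350; -0.6195 0.7422 0.2557; 0.2884 0.5182 -0.8052], t=(-0.1500, 0.3300, 6.1995)
after S1 (compose_se3): R=[0.6704 0.7412 0.0342; -0.0012 -0.0450 0.9990; 0.7420 -0.6698 -0.0293], t=(3.5299, -6.4227, -1.6009)
after S2 (compose_se3): R=[-0.7712 0.0531 -0.6344; 0.0028 0.9968 0.0800; 0.6366 0.0599 -0.7689], t=(4.0004, 4.3685, 4.2476)
after S3 (invert_se3): R=[-0.7712 0.0028 0.6366; 0.0531 0.9968 0.0599; -0.6344 0.0800 -0.7689], t=(0.3686, -4.8211, 5.4544)
after S4 (rot_of_se3): [-0.7712 0.0028 0.6366; 0.0531 0.9968 0.0599; -0.6344 0.0800 -0.7689]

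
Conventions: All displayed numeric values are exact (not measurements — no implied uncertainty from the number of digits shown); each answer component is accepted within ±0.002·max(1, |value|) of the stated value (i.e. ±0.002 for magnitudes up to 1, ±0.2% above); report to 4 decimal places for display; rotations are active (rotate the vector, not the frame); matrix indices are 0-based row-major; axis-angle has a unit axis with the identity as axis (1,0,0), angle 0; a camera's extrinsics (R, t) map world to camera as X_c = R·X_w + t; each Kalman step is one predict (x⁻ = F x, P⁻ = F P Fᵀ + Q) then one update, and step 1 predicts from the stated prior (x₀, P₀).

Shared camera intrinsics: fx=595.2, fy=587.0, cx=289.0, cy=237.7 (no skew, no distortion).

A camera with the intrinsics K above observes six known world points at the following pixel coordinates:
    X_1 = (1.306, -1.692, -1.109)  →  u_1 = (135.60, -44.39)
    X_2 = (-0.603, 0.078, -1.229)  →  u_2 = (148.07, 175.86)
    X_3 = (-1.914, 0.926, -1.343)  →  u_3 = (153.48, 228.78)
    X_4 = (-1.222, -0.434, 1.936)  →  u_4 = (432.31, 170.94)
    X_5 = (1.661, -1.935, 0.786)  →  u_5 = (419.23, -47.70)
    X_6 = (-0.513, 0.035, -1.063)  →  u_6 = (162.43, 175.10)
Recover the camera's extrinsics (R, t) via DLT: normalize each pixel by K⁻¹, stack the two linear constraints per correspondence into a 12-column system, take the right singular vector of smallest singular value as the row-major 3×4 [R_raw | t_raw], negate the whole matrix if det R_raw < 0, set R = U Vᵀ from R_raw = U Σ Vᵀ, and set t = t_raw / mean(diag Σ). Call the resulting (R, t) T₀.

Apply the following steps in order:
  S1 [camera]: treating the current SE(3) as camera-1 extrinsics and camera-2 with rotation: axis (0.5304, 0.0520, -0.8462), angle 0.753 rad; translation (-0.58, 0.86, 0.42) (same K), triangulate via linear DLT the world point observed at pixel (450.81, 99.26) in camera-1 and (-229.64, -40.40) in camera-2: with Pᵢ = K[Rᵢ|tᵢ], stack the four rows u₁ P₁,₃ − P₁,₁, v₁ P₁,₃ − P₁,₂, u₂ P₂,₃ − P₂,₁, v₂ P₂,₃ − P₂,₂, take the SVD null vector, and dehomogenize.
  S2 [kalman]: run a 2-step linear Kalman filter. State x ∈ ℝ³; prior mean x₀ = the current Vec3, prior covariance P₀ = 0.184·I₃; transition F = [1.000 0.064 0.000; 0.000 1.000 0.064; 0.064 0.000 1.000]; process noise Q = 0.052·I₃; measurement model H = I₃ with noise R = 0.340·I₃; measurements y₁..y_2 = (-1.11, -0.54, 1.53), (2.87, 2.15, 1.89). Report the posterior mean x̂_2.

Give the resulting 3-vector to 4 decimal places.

result = (0.7977, 0.3416, 1.7643)

source (pnp_recover): camera pose = R=[0.0166 -0.1603 0.9869; 0.1935 0.9689 0.1541; -0.9810 0.1884 0.0471], t=(-0.2704, -0.4404, 5.8127)
after S1 (triangulate): (0.1676, -1.1723, 1.5965)
after S2 (kf_track): (0.7977, 0.3416, 1.7643)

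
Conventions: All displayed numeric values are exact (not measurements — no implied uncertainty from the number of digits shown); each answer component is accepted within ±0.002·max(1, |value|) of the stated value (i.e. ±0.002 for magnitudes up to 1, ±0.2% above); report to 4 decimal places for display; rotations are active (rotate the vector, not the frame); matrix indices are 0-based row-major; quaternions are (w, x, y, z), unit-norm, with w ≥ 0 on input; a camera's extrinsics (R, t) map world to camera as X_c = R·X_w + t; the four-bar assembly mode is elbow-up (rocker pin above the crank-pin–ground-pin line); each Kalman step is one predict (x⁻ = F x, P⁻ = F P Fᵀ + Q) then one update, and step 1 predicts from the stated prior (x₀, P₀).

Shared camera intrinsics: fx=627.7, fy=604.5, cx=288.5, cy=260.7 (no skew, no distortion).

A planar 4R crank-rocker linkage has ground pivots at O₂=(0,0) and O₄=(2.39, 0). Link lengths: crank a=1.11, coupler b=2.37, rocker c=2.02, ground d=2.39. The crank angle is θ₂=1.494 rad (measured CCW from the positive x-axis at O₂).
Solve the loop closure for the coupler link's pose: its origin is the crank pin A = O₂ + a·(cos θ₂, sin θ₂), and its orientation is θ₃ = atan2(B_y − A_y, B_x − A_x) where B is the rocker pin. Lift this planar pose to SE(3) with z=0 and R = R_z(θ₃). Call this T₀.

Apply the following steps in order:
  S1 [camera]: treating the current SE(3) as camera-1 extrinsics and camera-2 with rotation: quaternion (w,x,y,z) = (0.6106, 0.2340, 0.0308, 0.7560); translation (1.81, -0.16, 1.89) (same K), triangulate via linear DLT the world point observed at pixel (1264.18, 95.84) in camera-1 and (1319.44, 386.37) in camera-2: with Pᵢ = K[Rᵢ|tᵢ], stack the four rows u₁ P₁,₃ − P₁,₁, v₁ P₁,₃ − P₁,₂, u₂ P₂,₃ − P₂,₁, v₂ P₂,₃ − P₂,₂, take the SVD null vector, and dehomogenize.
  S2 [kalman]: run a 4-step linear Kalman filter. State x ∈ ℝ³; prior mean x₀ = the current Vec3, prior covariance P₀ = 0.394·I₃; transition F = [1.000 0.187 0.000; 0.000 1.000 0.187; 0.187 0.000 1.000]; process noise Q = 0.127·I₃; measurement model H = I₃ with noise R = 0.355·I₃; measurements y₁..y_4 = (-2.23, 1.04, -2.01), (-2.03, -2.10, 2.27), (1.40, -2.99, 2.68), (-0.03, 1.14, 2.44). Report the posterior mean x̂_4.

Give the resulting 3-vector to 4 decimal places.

result = (-0.2218, -0.2142, 1.9353)

source (fourbar_fk): coupler pose = R=[0.9234 -0.3839 0.0000; 0.3839 0.9234 0.0000; 0.0000 0.0000 1.0000], t=(0.0852, 1.1067, 0.0000)
after S1 (triangulate): (0.3850, -1.5559, 0.6678)
after S2 (kf_track): (-0.2218, -0.2142, 1.9353)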